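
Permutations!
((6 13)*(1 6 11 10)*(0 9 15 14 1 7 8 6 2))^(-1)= (0 2 1 14 15 9)(6 8 7 10 11 13)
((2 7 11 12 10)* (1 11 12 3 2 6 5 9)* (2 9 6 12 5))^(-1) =(1 9 3 11)(2 6 5 7)(10 12)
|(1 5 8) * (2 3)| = 6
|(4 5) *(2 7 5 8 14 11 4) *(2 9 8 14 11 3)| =|(2 7 5 9 8 11 4 14 3)| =9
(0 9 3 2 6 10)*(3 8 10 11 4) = [9, 1, 6, 2, 3, 5, 11, 7, 10, 8, 0, 4] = (0 9 8 10)(2 6 11 4 3)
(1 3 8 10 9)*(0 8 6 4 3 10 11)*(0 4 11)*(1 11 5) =(0 8)(1 10 9 11 4 3 6 5) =[8, 10, 2, 6, 3, 1, 5, 7, 0, 11, 9, 4]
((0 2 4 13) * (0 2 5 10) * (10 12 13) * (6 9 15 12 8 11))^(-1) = (0 10 4 2 13 12 15 9 6 11 8 5)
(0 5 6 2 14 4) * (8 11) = (0 5 6 2 14 4)(8 11) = [5, 1, 14, 3, 0, 6, 2, 7, 11, 9, 10, 8, 12, 13, 4]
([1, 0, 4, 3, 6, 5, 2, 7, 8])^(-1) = [1, 0, 6, 3, 2, 5, 4, 7, 8]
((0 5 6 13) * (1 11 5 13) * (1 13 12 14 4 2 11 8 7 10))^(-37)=((0 12 14 4 2 11 5 6 13)(1 8 7 10))^(-37)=(0 13 6 5 11 2 4 14 12)(1 10 7 8)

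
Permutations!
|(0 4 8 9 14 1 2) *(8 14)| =|(0 4 14 1 2)(8 9)| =10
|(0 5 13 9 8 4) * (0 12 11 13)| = |(0 5)(4 12 11 13 9 8)| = 6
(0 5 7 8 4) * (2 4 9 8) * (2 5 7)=(0 7 5 2 4)(8 9)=[7, 1, 4, 3, 0, 2, 6, 5, 9, 8]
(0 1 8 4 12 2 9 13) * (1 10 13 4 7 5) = (0 10 13)(1 8 7 5)(2 9 4 12) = [10, 8, 9, 3, 12, 1, 6, 5, 7, 4, 13, 11, 2, 0]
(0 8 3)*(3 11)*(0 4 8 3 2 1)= (0 3 4 8 11 2 1)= [3, 0, 1, 4, 8, 5, 6, 7, 11, 9, 10, 2]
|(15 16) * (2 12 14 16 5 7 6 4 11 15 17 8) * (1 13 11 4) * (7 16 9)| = 14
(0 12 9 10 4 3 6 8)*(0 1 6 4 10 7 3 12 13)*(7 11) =(0 13)(1 6 8)(3 4 12 9 11 7) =[13, 6, 2, 4, 12, 5, 8, 3, 1, 11, 10, 7, 9, 0]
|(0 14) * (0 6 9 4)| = 5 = |(0 14 6 9 4)|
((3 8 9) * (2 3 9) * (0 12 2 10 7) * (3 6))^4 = (0 3)(2 10)(6 7)(8 12)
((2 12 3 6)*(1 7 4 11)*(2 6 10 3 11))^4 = (1 12 4)(2 7 11)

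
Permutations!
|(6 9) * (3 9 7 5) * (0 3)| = |(0 3 9 6 7 5)| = 6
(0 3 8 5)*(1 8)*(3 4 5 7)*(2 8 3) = (0 4 5)(1 3)(2 8 7) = [4, 3, 8, 1, 5, 0, 6, 2, 7]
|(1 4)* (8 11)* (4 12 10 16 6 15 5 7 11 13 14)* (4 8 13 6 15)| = 13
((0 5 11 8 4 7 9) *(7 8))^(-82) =(0 7 5 9 11)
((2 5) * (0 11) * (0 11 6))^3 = ((11)(0 6)(2 5))^3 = (11)(0 6)(2 5)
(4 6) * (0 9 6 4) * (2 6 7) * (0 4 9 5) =[5, 1, 6, 3, 9, 0, 4, 2, 8, 7] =(0 5)(2 6 4 9 7)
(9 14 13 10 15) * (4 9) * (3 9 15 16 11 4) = [0, 1, 2, 9, 15, 5, 6, 7, 8, 14, 16, 4, 12, 10, 13, 3, 11] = (3 9 14 13 10 16 11 4 15)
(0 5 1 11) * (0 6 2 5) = (1 11 6 2 5) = [0, 11, 5, 3, 4, 1, 2, 7, 8, 9, 10, 6]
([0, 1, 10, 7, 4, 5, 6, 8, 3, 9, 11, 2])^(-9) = [0, 1, 2, 3, 4, 5, 6, 7, 8, 9, 10, 11]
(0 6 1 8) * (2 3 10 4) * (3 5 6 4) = [4, 8, 5, 10, 2, 6, 1, 7, 0, 9, 3] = (0 4 2 5 6 1 8)(3 10)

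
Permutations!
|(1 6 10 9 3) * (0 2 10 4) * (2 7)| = 9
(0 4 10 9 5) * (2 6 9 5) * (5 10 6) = (10)(0 4 6 9 2 5) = [4, 1, 5, 3, 6, 0, 9, 7, 8, 2, 10]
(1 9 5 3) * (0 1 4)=(0 1 9 5 3 4)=[1, 9, 2, 4, 0, 3, 6, 7, 8, 5]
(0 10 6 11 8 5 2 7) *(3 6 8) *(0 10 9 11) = (0 9 11 3 6)(2 7 10 8 5) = [9, 1, 7, 6, 4, 2, 0, 10, 5, 11, 8, 3]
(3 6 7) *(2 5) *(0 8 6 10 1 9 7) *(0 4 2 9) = (0 8 6 4 2 5 9 7 3 10 1) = [8, 0, 5, 10, 2, 9, 4, 3, 6, 7, 1]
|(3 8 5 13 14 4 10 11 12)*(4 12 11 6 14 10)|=|(3 8 5 13 10 6 14 12)|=8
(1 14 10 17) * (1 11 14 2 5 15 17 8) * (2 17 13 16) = (1 17 11 14 10 8)(2 5 15 13 16) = [0, 17, 5, 3, 4, 15, 6, 7, 1, 9, 8, 14, 12, 16, 10, 13, 2, 11]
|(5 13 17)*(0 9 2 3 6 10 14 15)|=24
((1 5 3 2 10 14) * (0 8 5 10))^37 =(0 5 2 8 3)(1 10 14)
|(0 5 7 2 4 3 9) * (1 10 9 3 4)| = 7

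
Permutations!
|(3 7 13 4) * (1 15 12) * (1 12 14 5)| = |(1 15 14 5)(3 7 13 4)| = 4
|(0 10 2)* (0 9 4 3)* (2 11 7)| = |(0 10 11 7 2 9 4 3)| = 8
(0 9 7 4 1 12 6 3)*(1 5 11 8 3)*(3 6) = [9, 12, 2, 0, 5, 11, 1, 4, 6, 7, 10, 8, 3] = (0 9 7 4 5 11 8 6 1 12 3)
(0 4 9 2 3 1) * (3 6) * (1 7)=(0 4 9 2 6 3 7 1)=[4, 0, 6, 7, 9, 5, 3, 1, 8, 2]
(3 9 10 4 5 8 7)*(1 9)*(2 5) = (1 9 10 4 2 5 8 7 3) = [0, 9, 5, 1, 2, 8, 6, 3, 7, 10, 4]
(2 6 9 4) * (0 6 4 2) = (0 6 9 2 4) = [6, 1, 4, 3, 0, 5, 9, 7, 8, 2]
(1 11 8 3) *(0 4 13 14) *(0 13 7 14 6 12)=(0 4 7 14 13 6 12)(1 11 8 3)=[4, 11, 2, 1, 7, 5, 12, 14, 3, 9, 10, 8, 0, 6, 13]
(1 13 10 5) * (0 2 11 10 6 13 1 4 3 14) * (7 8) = (0 2 11 10 5 4 3 14)(6 13)(7 8) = [2, 1, 11, 14, 3, 4, 13, 8, 7, 9, 5, 10, 12, 6, 0]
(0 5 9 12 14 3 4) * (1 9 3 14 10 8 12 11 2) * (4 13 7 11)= (14)(0 5 3 13 7 11 2 1 9 4)(8 12 10)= [5, 9, 1, 13, 0, 3, 6, 11, 12, 4, 8, 2, 10, 7, 14]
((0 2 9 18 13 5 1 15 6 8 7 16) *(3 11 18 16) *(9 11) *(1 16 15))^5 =((0 2 11 18 13 5 16)(3 9 15 6 8 7))^5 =(0 5 18 2 16 13 11)(3 7 8 6 15 9)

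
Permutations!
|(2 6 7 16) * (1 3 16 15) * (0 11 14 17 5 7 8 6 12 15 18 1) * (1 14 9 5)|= 14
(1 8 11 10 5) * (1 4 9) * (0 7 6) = (0 7 6)(1 8 11 10 5 4 9) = [7, 8, 2, 3, 9, 4, 0, 6, 11, 1, 5, 10]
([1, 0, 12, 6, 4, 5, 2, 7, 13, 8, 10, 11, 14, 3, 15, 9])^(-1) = (0 1)(2 6 3 13 8 9 15 14 12)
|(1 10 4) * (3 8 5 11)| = |(1 10 4)(3 8 5 11)| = 12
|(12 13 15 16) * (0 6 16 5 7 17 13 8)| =|(0 6 16 12 8)(5 7 17 13 15)| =5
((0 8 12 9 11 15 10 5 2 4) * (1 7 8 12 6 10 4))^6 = (15)(1 2 5 10 6 8 7)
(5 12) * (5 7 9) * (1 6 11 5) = [0, 6, 2, 3, 4, 12, 11, 9, 8, 1, 10, 5, 7] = (1 6 11 5 12 7 9)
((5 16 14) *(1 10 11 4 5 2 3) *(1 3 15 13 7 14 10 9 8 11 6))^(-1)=((1 9 8 11 4 5 16 10 6)(2 15 13 7 14))^(-1)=(1 6 10 16 5 4 11 8 9)(2 14 7 13 15)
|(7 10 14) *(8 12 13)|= 3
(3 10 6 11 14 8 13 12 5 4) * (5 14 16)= [0, 1, 2, 10, 3, 4, 11, 7, 13, 9, 6, 16, 14, 12, 8, 15, 5]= (3 10 6 11 16 5 4)(8 13 12 14)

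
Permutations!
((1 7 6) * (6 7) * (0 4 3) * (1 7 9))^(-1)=((0 4 3)(1 6 7 9))^(-1)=(0 3 4)(1 9 7 6)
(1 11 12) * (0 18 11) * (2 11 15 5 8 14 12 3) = (0 18 15 5 8 14 12 1)(2 11 3) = [18, 0, 11, 2, 4, 8, 6, 7, 14, 9, 10, 3, 1, 13, 12, 5, 16, 17, 15]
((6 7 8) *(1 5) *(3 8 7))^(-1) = (1 5)(3 6 8)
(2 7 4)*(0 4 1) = (0 4 2 7 1) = [4, 0, 7, 3, 2, 5, 6, 1]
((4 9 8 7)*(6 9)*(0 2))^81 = ((0 2)(4 6 9 8 7))^81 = (0 2)(4 6 9 8 7)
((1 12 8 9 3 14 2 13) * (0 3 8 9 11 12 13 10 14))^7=((0 3)(1 13)(2 10 14)(8 11 12 9))^7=(0 3)(1 13)(2 10 14)(8 9 12 11)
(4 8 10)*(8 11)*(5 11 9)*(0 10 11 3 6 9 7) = (0 10 4 7)(3 6 9 5)(8 11) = [10, 1, 2, 6, 7, 3, 9, 0, 11, 5, 4, 8]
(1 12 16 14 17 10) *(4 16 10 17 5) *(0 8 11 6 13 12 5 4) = (17)(0 8 11 6 13 12 10 1 5)(4 16 14) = [8, 5, 2, 3, 16, 0, 13, 7, 11, 9, 1, 6, 10, 12, 4, 15, 14, 17]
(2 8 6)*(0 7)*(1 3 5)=(0 7)(1 3 5)(2 8 6)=[7, 3, 8, 5, 4, 1, 2, 0, 6]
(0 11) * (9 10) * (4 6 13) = (0 11)(4 6 13)(9 10) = [11, 1, 2, 3, 6, 5, 13, 7, 8, 10, 9, 0, 12, 4]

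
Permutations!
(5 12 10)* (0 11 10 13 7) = (0 11 10 5 12 13 7) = [11, 1, 2, 3, 4, 12, 6, 0, 8, 9, 5, 10, 13, 7]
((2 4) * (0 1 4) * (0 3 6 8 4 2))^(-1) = ((0 1 2 3 6 8 4))^(-1) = (0 4 8 6 3 2 1)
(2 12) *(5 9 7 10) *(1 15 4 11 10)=(1 15 4 11 10 5 9 7)(2 12)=[0, 15, 12, 3, 11, 9, 6, 1, 8, 7, 5, 10, 2, 13, 14, 4]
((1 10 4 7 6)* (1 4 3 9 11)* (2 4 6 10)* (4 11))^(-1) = ((1 2 11)(3 9 4 7 10))^(-1) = (1 11 2)(3 10 7 4 9)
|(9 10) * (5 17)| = |(5 17)(9 10)| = 2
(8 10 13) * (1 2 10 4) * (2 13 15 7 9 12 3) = (1 13 8 4)(2 10 15 7 9 12 3) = [0, 13, 10, 2, 1, 5, 6, 9, 4, 12, 15, 11, 3, 8, 14, 7]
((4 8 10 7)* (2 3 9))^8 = ((2 3 9)(4 8 10 7))^8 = (10)(2 9 3)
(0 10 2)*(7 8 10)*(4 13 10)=(0 7 8 4 13 10 2)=[7, 1, 0, 3, 13, 5, 6, 8, 4, 9, 2, 11, 12, 10]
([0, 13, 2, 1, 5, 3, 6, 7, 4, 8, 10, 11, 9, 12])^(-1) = [0, 3, 2, 5, 8, 4, 6, 7, 9, 12, 10, 11, 13, 1]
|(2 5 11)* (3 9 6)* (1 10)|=6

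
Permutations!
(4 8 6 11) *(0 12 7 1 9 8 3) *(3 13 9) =[12, 3, 2, 0, 13, 5, 11, 1, 6, 8, 10, 4, 7, 9] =(0 12 7 1 3)(4 13 9 8 6 11)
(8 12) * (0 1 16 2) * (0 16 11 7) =(0 1 11 7)(2 16)(8 12) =[1, 11, 16, 3, 4, 5, 6, 0, 12, 9, 10, 7, 8, 13, 14, 15, 2]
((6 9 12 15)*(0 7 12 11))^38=((0 7 12 15 6 9 11))^38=(0 15 11 12 9 7 6)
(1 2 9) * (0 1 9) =(9)(0 1 2) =[1, 2, 0, 3, 4, 5, 6, 7, 8, 9]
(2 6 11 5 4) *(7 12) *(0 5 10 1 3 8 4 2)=(0 5 2 6 11 10 1 3 8 4)(7 12)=[5, 3, 6, 8, 0, 2, 11, 12, 4, 9, 1, 10, 7]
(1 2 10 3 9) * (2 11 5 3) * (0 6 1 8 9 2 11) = (0 6 1)(2 10 11 5 3)(8 9) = [6, 0, 10, 2, 4, 3, 1, 7, 9, 8, 11, 5]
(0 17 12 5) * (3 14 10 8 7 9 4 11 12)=[17, 1, 2, 14, 11, 0, 6, 9, 7, 4, 8, 12, 5, 13, 10, 15, 16, 3]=(0 17 3 14 10 8 7 9 4 11 12 5)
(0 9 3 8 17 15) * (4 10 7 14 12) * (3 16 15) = (0 9 16 15)(3 8 17)(4 10 7 14 12) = [9, 1, 2, 8, 10, 5, 6, 14, 17, 16, 7, 11, 4, 13, 12, 0, 15, 3]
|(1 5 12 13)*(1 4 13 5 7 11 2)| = 4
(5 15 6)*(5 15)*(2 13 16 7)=[0, 1, 13, 3, 4, 5, 15, 2, 8, 9, 10, 11, 12, 16, 14, 6, 7]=(2 13 16 7)(6 15)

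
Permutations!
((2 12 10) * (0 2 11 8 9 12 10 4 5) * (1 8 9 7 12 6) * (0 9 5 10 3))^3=(1 12 11 6 7 10 9 8 4 5)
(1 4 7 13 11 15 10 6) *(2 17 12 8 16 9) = [0, 4, 17, 3, 7, 5, 1, 13, 16, 2, 6, 15, 8, 11, 14, 10, 9, 12] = (1 4 7 13 11 15 10 6)(2 17 12 8 16 9)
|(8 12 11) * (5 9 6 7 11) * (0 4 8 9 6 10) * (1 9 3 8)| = |(0 4 1 9 10)(3 8 12 5 6 7 11)| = 35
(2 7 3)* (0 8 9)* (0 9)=(9)(0 8)(2 7 3)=[8, 1, 7, 2, 4, 5, 6, 3, 0, 9]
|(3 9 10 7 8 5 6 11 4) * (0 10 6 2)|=|(0 10 7 8 5 2)(3 9 6 11 4)|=30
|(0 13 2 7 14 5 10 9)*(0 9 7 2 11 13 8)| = 4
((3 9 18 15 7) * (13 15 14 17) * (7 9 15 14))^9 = (3 7 18 9 15)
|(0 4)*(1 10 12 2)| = 4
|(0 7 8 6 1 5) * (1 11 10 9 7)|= 6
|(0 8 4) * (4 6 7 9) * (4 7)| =|(0 8 6 4)(7 9)| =4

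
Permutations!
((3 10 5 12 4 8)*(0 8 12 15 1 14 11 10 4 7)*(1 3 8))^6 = (0 15 1 3 14 4 11 12 10 7 5) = ((0 1 14 11 10 5 15 3 4 12 7))^6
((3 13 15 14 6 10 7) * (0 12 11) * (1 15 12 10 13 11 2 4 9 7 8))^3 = (0 1 6 2 7)(3 10 15 13 4)(8 14 12 9 11)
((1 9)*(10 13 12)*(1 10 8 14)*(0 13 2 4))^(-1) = (0 4 2 10 9 1 14 8 12 13)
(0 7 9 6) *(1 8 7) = (0 1 8 7 9 6) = [1, 8, 2, 3, 4, 5, 0, 9, 7, 6]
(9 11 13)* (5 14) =(5 14)(9 11 13) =[0, 1, 2, 3, 4, 14, 6, 7, 8, 11, 10, 13, 12, 9, 5]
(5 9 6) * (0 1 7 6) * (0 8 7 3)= (0 1 3)(5 9 8 7 6)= [1, 3, 2, 0, 4, 9, 5, 6, 7, 8]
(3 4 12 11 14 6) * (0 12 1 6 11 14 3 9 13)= (0 12 14 11 3 4 1 6 9 13)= [12, 6, 2, 4, 1, 5, 9, 7, 8, 13, 10, 3, 14, 0, 11]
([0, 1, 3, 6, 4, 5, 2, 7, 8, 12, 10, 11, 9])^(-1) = (2 6 3)(9 12)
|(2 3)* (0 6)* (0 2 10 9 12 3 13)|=4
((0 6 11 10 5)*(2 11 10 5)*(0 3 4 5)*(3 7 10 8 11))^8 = ((0 6 8 11)(2 3 4 5 7 10))^8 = (11)(2 4 7)(3 5 10)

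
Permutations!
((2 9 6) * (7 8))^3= (9)(7 8)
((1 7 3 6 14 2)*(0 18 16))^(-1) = (0 16 18)(1 2 14 6 3 7)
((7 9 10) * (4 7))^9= (4 7 9 10)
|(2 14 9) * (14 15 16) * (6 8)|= |(2 15 16 14 9)(6 8)|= 10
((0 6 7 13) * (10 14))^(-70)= (14)(0 7)(6 13)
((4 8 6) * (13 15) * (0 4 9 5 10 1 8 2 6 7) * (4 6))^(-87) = ((0 6 9 5 10 1 8 7)(2 4)(13 15))^(-87) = (0 6 9 5 10 1 8 7)(2 4)(13 15)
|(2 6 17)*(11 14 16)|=3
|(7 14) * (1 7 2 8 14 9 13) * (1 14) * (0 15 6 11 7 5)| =12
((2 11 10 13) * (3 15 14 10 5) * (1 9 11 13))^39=(1 10 14 15 3 5 11 9)(2 13)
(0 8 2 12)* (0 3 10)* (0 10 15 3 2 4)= (0 8 4)(2 12)(3 15)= [8, 1, 12, 15, 0, 5, 6, 7, 4, 9, 10, 11, 2, 13, 14, 3]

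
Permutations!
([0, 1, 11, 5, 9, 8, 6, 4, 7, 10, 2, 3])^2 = [0, 1, 3, 8, 10, 7, 6, 9, 4, 2, 11, 5]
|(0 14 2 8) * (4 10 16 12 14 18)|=9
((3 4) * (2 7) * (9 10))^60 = (10)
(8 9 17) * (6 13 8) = (6 13 8 9 17) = [0, 1, 2, 3, 4, 5, 13, 7, 9, 17, 10, 11, 12, 8, 14, 15, 16, 6]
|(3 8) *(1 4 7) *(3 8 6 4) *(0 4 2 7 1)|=7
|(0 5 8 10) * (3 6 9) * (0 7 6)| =|(0 5 8 10 7 6 9 3)| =8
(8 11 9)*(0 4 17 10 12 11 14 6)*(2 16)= [4, 1, 16, 3, 17, 5, 0, 7, 14, 8, 12, 9, 11, 13, 6, 15, 2, 10]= (0 4 17 10 12 11 9 8 14 6)(2 16)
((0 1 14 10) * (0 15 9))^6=((0 1 14 10 15 9))^6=(15)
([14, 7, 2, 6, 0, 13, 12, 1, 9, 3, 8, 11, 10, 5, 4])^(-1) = [4, 7, 2, 9, 14, 13, 3, 1, 10, 8, 12, 11, 6, 5, 0]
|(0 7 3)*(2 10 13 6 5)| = 15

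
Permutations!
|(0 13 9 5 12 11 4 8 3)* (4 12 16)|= |(0 13 9 5 16 4 8 3)(11 12)|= 8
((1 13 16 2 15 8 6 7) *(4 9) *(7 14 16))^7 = ((1 13 7)(2 15 8 6 14 16)(4 9))^7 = (1 13 7)(2 15 8 6 14 16)(4 9)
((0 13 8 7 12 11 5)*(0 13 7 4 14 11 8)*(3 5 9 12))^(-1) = (0 13 5 3 7)(4 8 12 9 11 14) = ((0 7 3 5 13)(4 14 11 9 12 8))^(-1)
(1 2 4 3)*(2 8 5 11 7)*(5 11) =(1 8 11 7 2 4 3) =[0, 8, 4, 1, 3, 5, 6, 2, 11, 9, 10, 7]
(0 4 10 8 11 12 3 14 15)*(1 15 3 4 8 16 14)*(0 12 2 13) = (0 8 11 2 13)(1 15 12 4 10 16 14 3) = [8, 15, 13, 1, 10, 5, 6, 7, 11, 9, 16, 2, 4, 0, 3, 12, 14]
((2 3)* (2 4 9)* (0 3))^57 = ((0 3 4 9 2))^57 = (0 4 2 3 9)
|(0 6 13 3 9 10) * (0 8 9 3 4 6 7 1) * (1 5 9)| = 21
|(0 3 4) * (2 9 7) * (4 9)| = |(0 3 9 7 2 4)| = 6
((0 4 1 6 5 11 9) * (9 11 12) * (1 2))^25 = (0 4 2 1 6 5 12 9)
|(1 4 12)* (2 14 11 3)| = 12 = |(1 4 12)(2 14 11 3)|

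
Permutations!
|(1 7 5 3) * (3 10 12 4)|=7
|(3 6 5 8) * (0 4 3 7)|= 7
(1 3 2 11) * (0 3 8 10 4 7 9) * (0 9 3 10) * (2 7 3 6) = (0 10 4 3 7 6 2 11 1 8) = [10, 8, 11, 7, 3, 5, 2, 6, 0, 9, 4, 1]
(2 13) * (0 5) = (0 5)(2 13) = [5, 1, 13, 3, 4, 0, 6, 7, 8, 9, 10, 11, 12, 2]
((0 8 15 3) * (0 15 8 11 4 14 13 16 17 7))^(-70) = (0 4 13 17)(7 11 14 16)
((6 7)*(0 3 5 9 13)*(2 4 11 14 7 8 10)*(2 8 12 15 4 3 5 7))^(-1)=(0 13 9 5)(2 14 11 4 15 12 6 7 3)(8 10)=((0 5 9 13)(2 3 7 6 12 15 4 11 14)(8 10))^(-1)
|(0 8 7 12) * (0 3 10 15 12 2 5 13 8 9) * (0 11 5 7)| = |(0 9 11 5 13 8)(2 7)(3 10 15 12)| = 12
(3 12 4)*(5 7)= (3 12 4)(5 7)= [0, 1, 2, 12, 3, 7, 6, 5, 8, 9, 10, 11, 4]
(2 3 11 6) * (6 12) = (2 3 11 12 6) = [0, 1, 3, 11, 4, 5, 2, 7, 8, 9, 10, 12, 6]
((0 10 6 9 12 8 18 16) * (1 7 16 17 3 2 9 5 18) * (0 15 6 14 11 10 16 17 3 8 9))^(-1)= (0 2 3 18 5 6 15 16)(1 8 17 7)(9 12)(10 11 14)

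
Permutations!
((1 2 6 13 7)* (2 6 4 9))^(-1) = ((1 6 13 7)(2 4 9))^(-1) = (1 7 13 6)(2 9 4)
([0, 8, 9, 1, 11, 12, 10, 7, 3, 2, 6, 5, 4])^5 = (1 3 8)(2 9)(4 11 5 12)(6 10)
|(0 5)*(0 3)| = 3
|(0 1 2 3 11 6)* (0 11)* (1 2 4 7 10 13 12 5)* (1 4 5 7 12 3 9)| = |(0 2 9 1 5 4 12 7 10 13 3)(6 11)| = 22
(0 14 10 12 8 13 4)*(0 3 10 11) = (0 14 11)(3 10 12 8 13 4) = [14, 1, 2, 10, 3, 5, 6, 7, 13, 9, 12, 0, 8, 4, 11]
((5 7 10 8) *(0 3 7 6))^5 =((0 3 7 10 8 5 6))^5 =(0 5 10 3 6 8 7)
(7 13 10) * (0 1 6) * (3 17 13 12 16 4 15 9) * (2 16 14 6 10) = [1, 10, 16, 17, 15, 5, 0, 12, 8, 3, 7, 11, 14, 2, 6, 9, 4, 13] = (0 1 10 7 12 14 6)(2 16 4 15 9 3 17 13)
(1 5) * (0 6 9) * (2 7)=(0 6 9)(1 5)(2 7)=[6, 5, 7, 3, 4, 1, 9, 2, 8, 0]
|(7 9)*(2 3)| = 2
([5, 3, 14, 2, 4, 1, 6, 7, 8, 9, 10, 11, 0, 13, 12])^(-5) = (0 1 2 12 5 3 14)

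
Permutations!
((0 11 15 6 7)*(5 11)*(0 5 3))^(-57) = ((0 3)(5 11 15 6 7))^(-57) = (0 3)(5 6 11 7 15)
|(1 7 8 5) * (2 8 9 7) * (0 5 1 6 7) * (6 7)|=|(0 5 7 9)(1 2 8)|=12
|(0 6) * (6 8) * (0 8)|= 2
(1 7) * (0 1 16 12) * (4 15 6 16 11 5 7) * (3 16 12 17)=(0 1 4 15 6 12)(3 16 17)(5 7 11)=[1, 4, 2, 16, 15, 7, 12, 11, 8, 9, 10, 5, 0, 13, 14, 6, 17, 3]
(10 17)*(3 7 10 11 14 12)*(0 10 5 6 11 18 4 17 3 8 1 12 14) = (0 10 3 7 5 6 11)(1 12 8)(4 17 18) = [10, 12, 2, 7, 17, 6, 11, 5, 1, 9, 3, 0, 8, 13, 14, 15, 16, 18, 4]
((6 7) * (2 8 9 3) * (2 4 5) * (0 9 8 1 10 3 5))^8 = ((0 9 5 2 1 10 3 4)(6 7))^8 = (10)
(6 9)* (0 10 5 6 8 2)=(0 10 5 6 9 8 2)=[10, 1, 0, 3, 4, 6, 9, 7, 2, 8, 5]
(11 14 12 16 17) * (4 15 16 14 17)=[0, 1, 2, 3, 15, 5, 6, 7, 8, 9, 10, 17, 14, 13, 12, 16, 4, 11]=(4 15 16)(11 17)(12 14)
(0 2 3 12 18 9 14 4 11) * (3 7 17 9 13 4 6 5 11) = (0 2 7 17 9 14 6 5 11)(3 12 18 13 4) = [2, 1, 7, 12, 3, 11, 5, 17, 8, 14, 10, 0, 18, 4, 6, 15, 16, 9, 13]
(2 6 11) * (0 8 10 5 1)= (0 8 10 5 1)(2 6 11)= [8, 0, 6, 3, 4, 1, 11, 7, 10, 9, 5, 2]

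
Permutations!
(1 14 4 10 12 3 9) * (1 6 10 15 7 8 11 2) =(1 14 4 15 7 8 11 2)(3 9 6 10 12) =[0, 14, 1, 9, 15, 5, 10, 8, 11, 6, 12, 2, 3, 13, 4, 7]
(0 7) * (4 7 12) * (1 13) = (0 12 4 7)(1 13) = [12, 13, 2, 3, 7, 5, 6, 0, 8, 9, 10, 11, 4, 1]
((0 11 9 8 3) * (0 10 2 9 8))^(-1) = ((0 11 8 3 10 2 9))^(-1) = (0 9 2 10 3 8 11)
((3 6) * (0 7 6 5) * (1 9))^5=(1 9)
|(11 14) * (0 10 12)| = |(0 10 12)(11 14)| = 6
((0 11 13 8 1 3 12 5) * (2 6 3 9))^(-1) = ((0 11 13 8 1 9 2 6 3 12 5))^(-1) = (0 5 12 3 6 2 9 1 8 13 11)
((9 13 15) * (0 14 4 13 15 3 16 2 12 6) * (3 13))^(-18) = (0 12 16 4)(2 3 14 6)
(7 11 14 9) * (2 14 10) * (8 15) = (2 14 9 7 11 10)(8 15) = [0, 1, 14, 3, 4, 5, 6, 11, 15, 7, 2, 10, 12, 13, 9, 8]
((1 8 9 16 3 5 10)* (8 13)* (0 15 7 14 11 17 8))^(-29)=((0 15 7 14 11 17 8 9 16 3 5 10 1 13))^(-29)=(0 13 1 10 5 3 16 9 8 17 11 14 7 15)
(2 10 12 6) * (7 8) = (2 10 12 6)(7 8) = [0, 1, 10, 3, 4, 5, 2, 8, 7, 9, 12, 11, 6]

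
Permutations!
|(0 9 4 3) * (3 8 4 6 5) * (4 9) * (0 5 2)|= 6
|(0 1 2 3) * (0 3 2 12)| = |(0 1 12)| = 3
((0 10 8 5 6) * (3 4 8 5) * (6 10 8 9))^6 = (10)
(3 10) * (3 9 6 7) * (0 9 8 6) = (0 9)(3 10 8 6 7) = [9, 1, 2, 10, 4, 5, 7, 3, 6, 0, 8]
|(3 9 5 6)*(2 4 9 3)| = 5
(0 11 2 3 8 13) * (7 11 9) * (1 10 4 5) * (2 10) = (0 9 7 11 10 4 5 1 2 3 8 13) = [9, 2, 3, 8, 5, 1, 6, 11, 13, 7, 4, 10, 12, 0]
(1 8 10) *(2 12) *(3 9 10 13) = (1 8 13 3 9 10)(2 12) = [0, 8, 12, 9, 4, 5, 6, 7, 13, 10, 1, 11, 2, 3]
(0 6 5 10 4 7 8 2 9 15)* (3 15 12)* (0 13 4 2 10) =[6, 1, 9, 15, 7, 0, 5, 8, 10, 12, 2, 11, 3, 4, 14, 13] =(0 6 5)(2 9 12 3 15 13 4 7 8 10)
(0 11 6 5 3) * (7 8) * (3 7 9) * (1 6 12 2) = (0 11 12 2 1 6 5 7 8 9 3) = [11, 6, 1, 0, 4, 7, 5, 8, 9, 3, 10, 12, 2]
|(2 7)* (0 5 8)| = |(0 5 8)(2 7)| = 6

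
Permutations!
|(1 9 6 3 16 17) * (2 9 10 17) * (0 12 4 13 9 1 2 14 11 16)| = |(0 12 4 13 9 6 3)(1 10 17 2)(11 16 14)| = 84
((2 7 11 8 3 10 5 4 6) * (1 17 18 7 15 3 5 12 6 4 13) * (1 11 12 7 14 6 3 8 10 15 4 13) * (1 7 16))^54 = (1 16 10 11 13 4 2 6 14 18 17)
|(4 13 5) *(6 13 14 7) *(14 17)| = |(4 17 14 7 6 13 5)| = 7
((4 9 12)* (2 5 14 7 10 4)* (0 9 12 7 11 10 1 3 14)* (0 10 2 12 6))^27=(0 1 11 10)(2 4 9 3)(5 6 7 14)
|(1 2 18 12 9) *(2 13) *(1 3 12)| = 12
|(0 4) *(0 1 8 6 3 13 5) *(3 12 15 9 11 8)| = 6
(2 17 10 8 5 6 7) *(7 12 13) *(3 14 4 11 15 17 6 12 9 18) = (2 6 9 18 3 14 4 11 15 17 10 8 5 12 13 7) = [0, 1, 6, 14, 11, 12, 9, 2, 5, 18, 8, 15, 13, 7, 4, 17, 16, 10, 3]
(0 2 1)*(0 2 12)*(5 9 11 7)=(0 12)(1 2)(5 9 11 7)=[12, 2, 1, 3, 4, 9, 6, 5, 8, 11, 10, 7, 0]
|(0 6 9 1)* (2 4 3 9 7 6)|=6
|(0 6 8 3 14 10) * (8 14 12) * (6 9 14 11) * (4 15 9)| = |(0 4 15 9 14 10)(3 12 8)(6 11)| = 6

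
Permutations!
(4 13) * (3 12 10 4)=(3 12 10 4 13)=[0, 1, 2, 12, 13, 5, 6, 7, 8, 9, 4, 11, 10, 3]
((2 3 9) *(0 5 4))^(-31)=((0 5 4)(2 3 9))^(-31)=(0 4 5)(2 9 3)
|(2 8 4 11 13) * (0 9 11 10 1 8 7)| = 12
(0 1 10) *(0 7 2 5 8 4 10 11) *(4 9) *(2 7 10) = (0 1 11)(2 5 8 9 4) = [1, 11, 5, 3, 2, 8, 6, 7, 9, 4, 10, 0]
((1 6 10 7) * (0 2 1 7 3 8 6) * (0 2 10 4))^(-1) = (0 4 6 8 3 10)(1 2)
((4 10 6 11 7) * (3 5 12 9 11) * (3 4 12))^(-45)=((3 5)(4 10 6)(7 12 9 11))^(-45)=(3 5)(7 11 9 12)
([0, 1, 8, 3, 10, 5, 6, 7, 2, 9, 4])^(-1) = (2 8)(4 10)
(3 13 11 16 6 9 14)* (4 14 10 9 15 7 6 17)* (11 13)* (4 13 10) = (3 11 16 17 13 10 9 4 14)(6 15 7) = [0, 1, 2, 11, 14, 5, 15, 6, 8, 4, 9, 16, 12, 10, 3, 7, 17, 13]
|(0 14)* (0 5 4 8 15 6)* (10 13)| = 14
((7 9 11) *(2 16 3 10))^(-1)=((2 16 3 10)(7 9 11))^(-1)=(2 10 3 16)(7 11 9)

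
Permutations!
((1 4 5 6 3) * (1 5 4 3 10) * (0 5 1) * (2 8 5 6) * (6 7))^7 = ((0 7 6 10)(1 3)(2 8 5))^7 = (0 10 6 7)(1 3)(2 8 5)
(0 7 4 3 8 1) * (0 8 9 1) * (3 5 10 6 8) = (0 7 4 5 10 6 8)(1 3 9) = [7, 3, 2, 9, 5, 10, 8, 4, 0, 1, 6]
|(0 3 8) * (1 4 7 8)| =|(0 3 1 4 7 8)| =6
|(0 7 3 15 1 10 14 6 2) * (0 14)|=6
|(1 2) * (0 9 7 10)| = 4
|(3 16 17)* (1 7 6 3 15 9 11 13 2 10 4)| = |(1 7 6 3 16 17 15 9 11 13 2 10 4)| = 13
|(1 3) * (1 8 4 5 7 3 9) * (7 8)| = |(1 9)(3 7)(4 5 8)| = 6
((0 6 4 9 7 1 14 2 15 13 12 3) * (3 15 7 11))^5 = (0 3 11 9 4 6)(1 14 2 7)(12 13 15)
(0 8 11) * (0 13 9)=(0 8 11 13 9)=[8, 1, 2, 3, 4, 5, 6, 7, 11, 0, 10, 13, 12, 9]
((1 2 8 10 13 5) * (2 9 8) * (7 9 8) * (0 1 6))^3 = (0 10 6 8 5 1 13)(7 9)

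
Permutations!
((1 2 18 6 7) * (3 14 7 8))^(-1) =((1 2 18 6 8 3 14 7))^(-1) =(1 7 14 3 8 6 18 2)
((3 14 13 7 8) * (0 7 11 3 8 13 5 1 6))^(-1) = (0 6 1 5 14 3 11 13 7)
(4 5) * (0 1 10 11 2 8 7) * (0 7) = [1, 10, 8, 3, 5, 4, 6, 7, 0, 9, 11, 2] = (0 1 10 11 2 8)(4 5)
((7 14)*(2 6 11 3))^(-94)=(14)(2 11)(3 6)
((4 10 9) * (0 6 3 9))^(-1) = (0 10 4 9 3 6)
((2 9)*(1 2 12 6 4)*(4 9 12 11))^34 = (1 4 11 9 6 12 2)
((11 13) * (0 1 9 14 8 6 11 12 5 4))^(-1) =(0 4 5 12 13 11 6 8 14 9 1)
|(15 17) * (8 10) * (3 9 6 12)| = 4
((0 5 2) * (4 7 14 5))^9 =((0 4 7 14 5 2))^9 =(0 14)(2 7)(4 5)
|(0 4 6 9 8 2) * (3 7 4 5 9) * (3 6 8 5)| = |(0 3 7 4 8 2)(5 9)| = 6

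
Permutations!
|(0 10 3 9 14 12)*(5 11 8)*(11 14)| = |(0 10 3 9 11 8 5 14 12)| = 9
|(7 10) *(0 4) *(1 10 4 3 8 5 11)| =9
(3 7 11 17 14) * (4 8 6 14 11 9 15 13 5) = (3 7 9 15 13 5 4 8 6 14)(11 17) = [0, 1, 2, 7, 8, 4, 14, 9, 6, 15, 10, 17, 12, 5, 3, 13, 16, 11]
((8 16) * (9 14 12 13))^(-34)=(16)(9 12)(13 14)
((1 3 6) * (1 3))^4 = (6)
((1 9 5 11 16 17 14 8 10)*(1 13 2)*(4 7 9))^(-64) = ((1 4 7 9 5 11 16 17 14 8 10 13 2))^(-64) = (1 4 7 9 5 11 16 17 14 8 10 13 2)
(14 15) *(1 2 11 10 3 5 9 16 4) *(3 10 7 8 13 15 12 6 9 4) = (1 2 11 7 8 13 15 14 12 6 9 16 3 5 4) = [0, 2, 11, 5, 1, 4, 9, 8, 13, 16, 10, 7, 6, 15, 12, 14, 3]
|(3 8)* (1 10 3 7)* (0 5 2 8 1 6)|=|(0 5 2 8 7 6)(1 10 3)|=6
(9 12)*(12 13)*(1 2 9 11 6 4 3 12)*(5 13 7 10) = (1 2 9 7 10 5 13)(3 12 11 6 4) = [0, 2, 9, 12, 3, 13, 4, 10, 8, 7, 5, 6, 11, 1]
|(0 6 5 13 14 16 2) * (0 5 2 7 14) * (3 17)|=|(0 6 2 5 13)(3 17)(7 14 16)|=30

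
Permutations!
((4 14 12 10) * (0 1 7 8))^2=(0 7)(1 8)(4 12)(10 14)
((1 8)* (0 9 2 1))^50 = ((0 9 2 1 8))^50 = (9)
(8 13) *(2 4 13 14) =(2 4 13 8 14) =[0, 1, 4, 3, 13, 5, 6, 7, 14, 9, 10, 11, 12, 8, 2]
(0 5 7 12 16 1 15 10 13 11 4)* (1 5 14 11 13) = (0 14 11 4)(1 15 10)(5 7 12 16) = [14, 15, 2, 3, 0, 7, 6, 12, 8, 9, 1, 4, 16, 13, 11, 10, 5]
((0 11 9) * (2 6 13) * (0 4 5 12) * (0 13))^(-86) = ((0 11 9 4 5 12 13 2 6))^(-86) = (0 5 6 4 2 9 13 11 12)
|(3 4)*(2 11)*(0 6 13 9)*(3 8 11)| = |(0 6 13 9)(2 3 4 8 11)| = 20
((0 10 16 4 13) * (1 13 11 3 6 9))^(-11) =((0 10 16 4 11 3 6 9 1 13))^(-11) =(0 13 1 9 6 3 11 4 16 10)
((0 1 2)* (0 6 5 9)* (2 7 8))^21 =(0 6 7 9 2 1 5 8)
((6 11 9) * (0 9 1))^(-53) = (0 6 1 9 11)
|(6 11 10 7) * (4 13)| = 4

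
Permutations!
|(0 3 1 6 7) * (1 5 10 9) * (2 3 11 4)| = |(0 11 4 2 3 5 10 9 1 6 7)| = 11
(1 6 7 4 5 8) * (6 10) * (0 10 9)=[10, 9, 2, 3, 5, 8, 7, 4, 1, 0, 6]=(0 10 6 7 4 5 8 1 9)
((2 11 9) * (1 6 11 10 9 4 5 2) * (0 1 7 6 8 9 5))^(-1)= ((0 1 8 9 7 6 11 4)(2 10 5))^(-1)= (0 4 11 6 7 9 8 1)(2 5 10)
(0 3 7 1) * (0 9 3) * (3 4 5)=(1 9 4 5 3 7)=[0, 9, 2, 7, 5, 3, 6, 1, 8, 4]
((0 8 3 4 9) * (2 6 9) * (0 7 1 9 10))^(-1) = ((0 8 3 4 2 6 10)(1 9 7))^(-1) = (0 10 6 2 4 3 8)(1 7 9)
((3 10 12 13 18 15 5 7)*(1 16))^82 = ((1 16)(3 10 12 13 18 15 5 7))^82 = (3 12 18 5)(7 10 13 15)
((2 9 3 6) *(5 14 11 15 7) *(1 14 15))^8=(1 11 14)(5 7 15)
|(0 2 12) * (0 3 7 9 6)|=7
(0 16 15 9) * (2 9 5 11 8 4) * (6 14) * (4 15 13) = (0 16 13 4 2 9)(5 11 8 15)(6 14) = [16, 1, 9, 3, 2, 11, 14, 7, 15, 0, 10, 8, 12, 4, 6, 5, 13]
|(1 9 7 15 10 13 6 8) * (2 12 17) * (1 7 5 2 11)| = 42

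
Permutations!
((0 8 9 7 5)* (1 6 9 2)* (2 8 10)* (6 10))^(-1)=((0 6 9 7 5)(1 10 2))^(-1)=(0 5 7 9 6)(1 2 10)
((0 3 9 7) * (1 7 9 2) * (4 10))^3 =(0 1 3 7 2)(4 10)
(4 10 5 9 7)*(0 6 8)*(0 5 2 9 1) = [6, 0, 9, 3, 10, 1, 8, 4, 5, 7, 2] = (0 6 8 5 1)(2 9 7 4 10)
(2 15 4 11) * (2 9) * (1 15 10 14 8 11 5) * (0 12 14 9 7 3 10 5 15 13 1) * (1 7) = (0 12 14 8 11 1 13 7 3 10 9 2 5)(4 15) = [12, 13, 5, 10, 15, 0, 6, 3, 11, 2, 9, 1, 14, 7, 8, 4]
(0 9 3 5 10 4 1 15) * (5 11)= [9, 15, 2, 11, 1, 10, 6, 7, 8, 3, 4, 5, 12, 13, 14, 0]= (0 9 3 11 5 10 4 1 15)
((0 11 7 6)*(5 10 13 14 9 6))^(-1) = ((0 11 7 5 10 13 14 9 6))^(-1) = (0 6 9 14 13 10 5 7 11)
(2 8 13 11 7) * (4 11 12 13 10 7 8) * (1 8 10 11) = (1 8 11 10 7 2 4)(12 13) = [0, 8, 4, 3, 1, 5, 6, 2, 11, 9, 7, 10, 13, 12]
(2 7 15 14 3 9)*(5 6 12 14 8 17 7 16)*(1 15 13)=(1 15 8 17 7 13)(2 16 5 6 12 14 3 9)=[0, 15, 16, 9, 4, 6, 12, 13, 17, 2, 10, 11, 14, 1, 3, 8, 5, 7]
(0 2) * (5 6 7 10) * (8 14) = (0 2)(5 6 7 10)(8 14) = [2, 1, 0, 3, 4, 6, 7, 10, 14, 9, 5, 11, 12, 13, 8]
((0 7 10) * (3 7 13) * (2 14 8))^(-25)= ((0 13 3 7 10)(2 14 8))^(-25)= (2 8 14)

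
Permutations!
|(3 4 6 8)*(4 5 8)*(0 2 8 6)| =|(0 2 8 3 5 6 4)| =7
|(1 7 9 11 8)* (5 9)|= 6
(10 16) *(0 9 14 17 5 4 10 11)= (0 9 14 17 5 4 10 16 11)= [9, 1, 2, 3, 10, 4, 6, 7, 8, 14, 16, 0, 12, 13, 17, 15, 11, 5]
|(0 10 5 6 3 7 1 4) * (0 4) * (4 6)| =8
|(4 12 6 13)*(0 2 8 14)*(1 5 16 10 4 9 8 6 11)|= 7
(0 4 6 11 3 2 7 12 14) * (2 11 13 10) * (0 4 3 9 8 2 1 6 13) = (0 3 11 9 8 2 7 12 14 4 13 10 1 6) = [3, 6, 7, 11, 13, 5, 0, 12, 2, 8, 1, 9, 14, 10, 4]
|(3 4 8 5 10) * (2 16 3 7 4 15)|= 20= |(2 16 3 15)(4 8 5 10 7)|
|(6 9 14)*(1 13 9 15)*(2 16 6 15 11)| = 20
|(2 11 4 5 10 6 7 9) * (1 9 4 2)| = 10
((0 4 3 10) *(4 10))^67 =(0 10)(3 4)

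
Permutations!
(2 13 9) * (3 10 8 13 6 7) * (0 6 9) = (0 6 7 3 10 8 13)(2 9) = [6, 1, 9, 10, 4, 5, 7, 3, 13, 2, 8, 11, 12, 0]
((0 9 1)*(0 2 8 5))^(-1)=((0 9 1 2 8 5))^(-1)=(0 5 8 2 1 9)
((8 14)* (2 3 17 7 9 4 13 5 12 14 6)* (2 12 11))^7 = (2 5 4 7 3 11 13 9 17)(6 8 14 12)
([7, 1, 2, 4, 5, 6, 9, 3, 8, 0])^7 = [0, 1, 2, 3, 4, 5, 6, 7, 8, 9]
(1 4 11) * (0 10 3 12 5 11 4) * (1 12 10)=(0 1)(3 10)(5 11 12)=[1, 0, 2, 10, 4, 11, 6, 7, 8, 9, 3, 12, 5]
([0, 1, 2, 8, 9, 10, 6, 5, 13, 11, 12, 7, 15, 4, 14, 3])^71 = (3 11 15 9 12 4 10 13 5 8 7)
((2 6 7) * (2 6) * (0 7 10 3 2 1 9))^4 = (0 3)(1 6)(2 7)(9 10)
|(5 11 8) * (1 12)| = 6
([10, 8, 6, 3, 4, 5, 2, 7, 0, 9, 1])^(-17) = (0 8 1 10)(2 6)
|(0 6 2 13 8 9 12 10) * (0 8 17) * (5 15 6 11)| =|(0 11 5 15 6 2 13 17)(8 9 12 10)| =8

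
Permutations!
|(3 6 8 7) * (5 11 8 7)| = 3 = |(3 6 7)(5 11 8)|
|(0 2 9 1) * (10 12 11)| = 12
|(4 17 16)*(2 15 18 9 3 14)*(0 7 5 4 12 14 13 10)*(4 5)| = |(0 7 4 17 16 12 14 2 15 18 9 3 13 10)| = 14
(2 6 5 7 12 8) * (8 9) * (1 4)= (1 4)(2 6 5 7 12 9 8)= [0, 4, 6, 3, 1, 7, 5, 12, 2, 8, 10, 11, 9]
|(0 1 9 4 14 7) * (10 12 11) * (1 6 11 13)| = 11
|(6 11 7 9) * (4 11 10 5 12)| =|(4 11 7 9 6 10 5 12)| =8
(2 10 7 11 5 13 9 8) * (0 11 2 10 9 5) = (0 11)(2 9 8 10 7)(5 13) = [11, 1, 9, 3, 4, 13, 6, 2, 10, 8, 7, 0, 12, 5]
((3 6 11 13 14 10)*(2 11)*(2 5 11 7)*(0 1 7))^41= (0 1 7 2)(3 10 14 13 11 5 6)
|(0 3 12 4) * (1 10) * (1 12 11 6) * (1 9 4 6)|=9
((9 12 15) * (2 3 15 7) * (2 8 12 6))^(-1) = (2 6 9 15 3)(7 12 8)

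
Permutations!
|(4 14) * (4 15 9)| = 4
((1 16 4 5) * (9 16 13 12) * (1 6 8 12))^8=((1 13)(4 5 6 8 12 9 16))^8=(4 5 6 8 12 9 16)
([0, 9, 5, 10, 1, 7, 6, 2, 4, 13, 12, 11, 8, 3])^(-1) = (1 4 8 12 10 3 13 9)(2 7 5)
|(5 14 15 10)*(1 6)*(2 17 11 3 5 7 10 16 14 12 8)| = 42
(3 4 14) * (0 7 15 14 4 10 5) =[7, 1, 2, 10, 4, 0, 6, 15, 8, 9, 5, 11, 12, 13, 3, 14] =(0 7 15 14 3 10 5)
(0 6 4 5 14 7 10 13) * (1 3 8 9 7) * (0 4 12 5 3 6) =(1 6 12 5 14)(3 8 9 7 10 13 4) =[0, 6, 2, 8, 3, 14, 12, 10, 9, 7, 13, 11, 5, 4, 1]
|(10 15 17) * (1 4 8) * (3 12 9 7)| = 12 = |(1 4 8)(3 12 9 7)(10 15 17)|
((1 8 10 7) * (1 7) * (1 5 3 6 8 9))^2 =((1 9)(3 6 8 10 5))^2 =(3 8 5 6 10)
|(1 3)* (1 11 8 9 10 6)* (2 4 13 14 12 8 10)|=|(1 3 11 10 6)(2 4 13 14 12 8 9)|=35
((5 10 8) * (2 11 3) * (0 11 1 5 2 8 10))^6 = (0 5 1 2 8 3 11)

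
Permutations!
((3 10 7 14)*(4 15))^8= (15)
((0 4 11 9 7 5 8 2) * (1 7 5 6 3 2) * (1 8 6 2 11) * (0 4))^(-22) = (1 2)(3 5 11 6 9)(4 7)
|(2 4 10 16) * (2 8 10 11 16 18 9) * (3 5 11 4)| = 9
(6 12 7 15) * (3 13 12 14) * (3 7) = [0, 1, 2, 13, 4, 5, 14, 15, 8, 9, 10, 11, 3, 12, 7, 6] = (3 13 12)(6 14 7 15)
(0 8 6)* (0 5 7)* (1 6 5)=[8, 6, 2, 3, 4, 7, 1, 0, 5]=(0 8 5 7)(1 6)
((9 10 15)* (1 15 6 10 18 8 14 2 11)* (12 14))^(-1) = ((1 15 9 18 8 12 14 2 11)(6 10))^(-1) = (1 11 2 14 12 8 18 9 15)(6 10)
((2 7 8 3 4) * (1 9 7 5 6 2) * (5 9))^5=(1 7 5 8 6 3 2 4 9)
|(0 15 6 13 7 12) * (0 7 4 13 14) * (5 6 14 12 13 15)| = |(0 5 6 12 7 13 4 15 14)| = 9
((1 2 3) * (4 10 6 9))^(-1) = (1 3 2)(4 9 6 10)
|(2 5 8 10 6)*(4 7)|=10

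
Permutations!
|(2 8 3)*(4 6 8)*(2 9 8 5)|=12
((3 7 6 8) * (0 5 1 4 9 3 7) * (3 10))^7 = (10)(6 8 7)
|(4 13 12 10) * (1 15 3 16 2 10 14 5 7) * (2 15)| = 9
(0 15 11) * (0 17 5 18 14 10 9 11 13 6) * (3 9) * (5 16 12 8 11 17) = (0 15 13 6)(3 9 17 16 12 8 11 5 18 14 10) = [15, 1, 2, 9, 4, 18, 0, 7, 11, 17, 3, 5, 8, 6, 10, 13, 12, 16, 14]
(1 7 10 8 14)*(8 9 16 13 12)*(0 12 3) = [12, 7, 2, 0, 4, 5, 6, 10, 14, 16, 9, 11, 8, 3, 1, 15, 13] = (0 12 8 14 1 7 10 9 16 13 3)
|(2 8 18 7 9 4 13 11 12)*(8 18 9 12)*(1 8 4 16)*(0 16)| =60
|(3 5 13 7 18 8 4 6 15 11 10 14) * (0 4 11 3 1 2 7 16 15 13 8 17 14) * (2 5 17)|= 42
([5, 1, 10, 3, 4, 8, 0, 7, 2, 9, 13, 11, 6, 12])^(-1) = [6, 1, 8, 3, 4, 0, 12, 7, 5, 9, 2, 11, 13, 10]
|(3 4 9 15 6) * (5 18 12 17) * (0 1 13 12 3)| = 12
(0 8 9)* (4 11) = [8, 1, 2, 3, 11, 5, 6, 7, 9, 0, 10, 4] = (0 8 9)(4 11)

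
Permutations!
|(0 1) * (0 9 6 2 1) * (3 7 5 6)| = 7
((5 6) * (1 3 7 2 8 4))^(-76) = (1 7 8)(2 4 3)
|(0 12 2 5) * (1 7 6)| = 12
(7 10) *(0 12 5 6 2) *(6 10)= (0 12 5 10 7 6 2)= [12, 1, 0, 3, 4, 10, 2, 6, 8, 9, 7, 11, 5]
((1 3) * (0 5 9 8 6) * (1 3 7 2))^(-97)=((0 5 9 8 6)(1 7 2))^(-97)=(0 8 5 6 9)(1 2 7)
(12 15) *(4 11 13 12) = [0, 1, 2, 3, 11, 5, 6, 7, 8, 9, 10, 13, 15, 12, 14, 4] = (4 11 13 12 15)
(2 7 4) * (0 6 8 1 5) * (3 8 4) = (0 6 4 2 7 3 8 1 5) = [6, 5, 7, 8, 2, 0, 4, 3, 1]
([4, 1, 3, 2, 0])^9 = (0 4)(2 3)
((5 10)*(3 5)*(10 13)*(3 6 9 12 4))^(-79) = ((3 5 13 10 6 9 12 4))^(-79) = (3 5 13 10 6 9 12 4)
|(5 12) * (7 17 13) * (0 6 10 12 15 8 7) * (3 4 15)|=12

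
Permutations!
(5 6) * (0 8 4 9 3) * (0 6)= (0 8 4 9 3 6 5)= [8, 1, 2, 6, 9, 0, 5, 7, 4, 3]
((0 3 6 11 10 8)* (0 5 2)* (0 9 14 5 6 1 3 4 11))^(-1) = (0 6 8 10 11 4)(1 3)(2 5 14 9)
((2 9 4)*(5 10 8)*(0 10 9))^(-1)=(0 2 4 9 5 8 10)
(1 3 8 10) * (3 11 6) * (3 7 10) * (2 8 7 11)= (1 2 8 3 7 10)(6 11)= [0, 2, 8, 7, 4, 5, 11, 10, 3, 9, 1, 6]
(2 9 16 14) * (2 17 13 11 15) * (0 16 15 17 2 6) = [16, 1, 9, 3, 4, 5, 0, 7, 8, 15, 10, 17, 12, 11, 2, 6, 14, 13] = (0 16 14 2 9 15 6)(11 17 13)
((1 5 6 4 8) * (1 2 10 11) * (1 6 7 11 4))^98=(1 11 5 6 7)(2 4)(8 10)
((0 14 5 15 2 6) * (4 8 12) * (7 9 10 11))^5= (0 6 2 15 5 14)(4 12 8)(7 9 10 11)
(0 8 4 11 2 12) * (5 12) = (0 8 4 11 2 5 12) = [8, 1, 5, 3, 11, 12, 6, 7, 4, 9, 10, 2, 0]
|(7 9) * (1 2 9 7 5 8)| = |(1 2 9 5 8)| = 5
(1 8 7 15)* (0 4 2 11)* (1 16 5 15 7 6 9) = (0 4 2 11)(1 8 6 9)(5 15 16) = [4, 8, 11, 3, 2, 15, 9, 7, 6, 1, 10, 0, 12, 13, 14, 16, 5]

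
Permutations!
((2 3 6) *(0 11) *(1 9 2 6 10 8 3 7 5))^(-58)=(11)(1 2 5 9 7)(3 8 10)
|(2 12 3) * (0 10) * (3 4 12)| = 2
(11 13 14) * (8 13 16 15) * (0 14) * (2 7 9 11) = (0 14 2 7 9 11 16 15 8 13) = [14, 1, 7, 3, 4, 5, 6, 9, 13, 11, 10, 16, 12, 0, 2, 8, 15]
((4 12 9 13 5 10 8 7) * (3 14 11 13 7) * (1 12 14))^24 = (14)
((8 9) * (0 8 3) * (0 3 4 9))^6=(9)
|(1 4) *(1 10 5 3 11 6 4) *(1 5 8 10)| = 6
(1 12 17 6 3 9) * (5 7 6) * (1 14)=[0, 12, 2, 9, 4, 7, 3, 6, 8, 14, 10, 11, 17, 13, 1, 15, 16, 5]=(1 12 17 5 7 6 3 9 14)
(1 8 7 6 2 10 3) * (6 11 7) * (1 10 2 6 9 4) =(1 8 9 4)(3 10)(7 11) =[0, 8, 2, 10, 1, 5, 6, 11, 9, 4, 3, 7]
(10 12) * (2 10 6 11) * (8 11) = (2 10 12 6 8 11) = [0, 1, 10, 3, 4, 5, 8, 7, 11, 9, 12, 2, 6]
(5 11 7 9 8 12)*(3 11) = (3 11 7 9 8 12 5) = [0, 1, 2, 11, 4, 3, 6, 9, 12, 8, 10, 7, 5]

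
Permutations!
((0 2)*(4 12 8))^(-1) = ((0 2)(4 12 8))^(-1) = (0 2)(4 8 12)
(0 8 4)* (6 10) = [8, 1, 2, 3, 0, 5, 10, 7, 4, 9, 6] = (0 8 4)(6 10)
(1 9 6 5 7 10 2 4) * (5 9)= (1 5 7 10 2 4)(6 9)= [0, 5, 4, 3, 1, 7, 9, 10, 8, 6, 2]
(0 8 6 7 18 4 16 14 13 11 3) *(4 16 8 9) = (0 9 4 8 6 7 18 16 14 13 11 3) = [9, 1, 2, 0, 8, 5, 7, 18, 6, 4, 10, 3, 12, 11, 13, 15, 14, 17, 16]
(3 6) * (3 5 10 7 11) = (3 6 5 10 7 11) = [0, 1, 2, 6, 4, 10, 5, 11, 8, 9, 7, 3]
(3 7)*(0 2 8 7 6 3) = (0 2 8 7)(3 6) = [2, 1, 8, 6, 4, 5, 3, 0, 7]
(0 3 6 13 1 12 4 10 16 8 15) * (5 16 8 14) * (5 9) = (0 3 6 13 1 12 4 10 8 15)(5 16 14 9) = [3, 12, 2, 6, 10, 16, 13, 7, 15, 5, 8, 11, 4, 1, 9, 0, 14]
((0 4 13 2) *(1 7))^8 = ((0 4 13 2)(1 7))^8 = (13)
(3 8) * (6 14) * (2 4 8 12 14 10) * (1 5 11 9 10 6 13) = (1 5 11 9 10 2 4 8 3 12 14 13) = [0, 5, 4, 12, 8, 11, 6, 7, 3, 10, 2, 9, 14, 1, 13]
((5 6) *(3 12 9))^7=((3 12 9)(5 6))^7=(3 12 9)(5 6)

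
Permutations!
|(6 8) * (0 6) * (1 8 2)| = 5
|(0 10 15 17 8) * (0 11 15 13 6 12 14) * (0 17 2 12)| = |(0 10 13 6)(2 12 14 17 8 11 15)| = 28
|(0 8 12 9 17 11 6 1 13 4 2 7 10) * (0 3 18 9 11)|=15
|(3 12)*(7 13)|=2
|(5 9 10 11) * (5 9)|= 3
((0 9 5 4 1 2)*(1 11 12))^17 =((0 9 5 4 11 12 1 2))^17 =(0 9 5 4 11 12 1 2)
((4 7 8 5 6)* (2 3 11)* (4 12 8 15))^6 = (15)(5 12)(6 8)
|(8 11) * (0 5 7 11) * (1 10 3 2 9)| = |(0 5 7 11 8)(1 10 3 2 9)| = 5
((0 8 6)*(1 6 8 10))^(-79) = (0 10 1 6)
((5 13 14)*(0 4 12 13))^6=(14)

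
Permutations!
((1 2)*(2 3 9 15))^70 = (15)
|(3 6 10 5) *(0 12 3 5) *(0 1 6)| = 3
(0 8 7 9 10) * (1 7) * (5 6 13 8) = (0 5 6 13 8 1 7 9 10) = [5, 7, 2, 3, 4, 6, 13, 9, 1, 10, 0, 11, 12, 8]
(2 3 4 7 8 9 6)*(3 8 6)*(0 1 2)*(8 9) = (0 1 2 9 3 4 7 6) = [1, 2, 9, 4, 7, 5, 0, 6, 8, 3]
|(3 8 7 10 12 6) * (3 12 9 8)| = |(6 12)(7 10 9 8)| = 4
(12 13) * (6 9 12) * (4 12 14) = (4 12 13 6 9 14) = [0, 1, 2, 3, 12, 5, 9, 7, 8, 14, 10, 11, 13, 6, 4]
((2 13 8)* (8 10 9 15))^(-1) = ((2 13 10 9 15 8))^(-1) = (2 8 15 9 10 13)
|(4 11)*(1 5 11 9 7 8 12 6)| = |(1 5 11 4 9 7 8 12 6)| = 9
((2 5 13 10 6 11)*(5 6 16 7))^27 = (5 10 7 13 16)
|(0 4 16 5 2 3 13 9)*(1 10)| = |(0 4 16 5 2 3 13 9)(1 10)| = 8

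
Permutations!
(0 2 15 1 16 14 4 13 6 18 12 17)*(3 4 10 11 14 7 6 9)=(0 2 15 1 16 7 6 18 12 17)(3 4 13 9)(10 11 14)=[2, 16, 15, 4, 13, 5, 18, 6, 8, 3, 11, 14, 17, 9, 10, 1, 7, 0, 12]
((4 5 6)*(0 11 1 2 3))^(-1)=(0 3 2 1 11)(4 6 5)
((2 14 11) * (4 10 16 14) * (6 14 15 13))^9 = ((2 4 10 16 15 13 6 14 11))^9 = (16)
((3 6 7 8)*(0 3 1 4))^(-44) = (0 1 7 3 4 8 6)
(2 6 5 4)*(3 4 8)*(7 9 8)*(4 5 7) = [0, 1, 6, 5, 2, 4, 7, 9, 3, 8] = (2 6 7 9 8 3 5 4)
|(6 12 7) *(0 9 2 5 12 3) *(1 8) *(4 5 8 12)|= 18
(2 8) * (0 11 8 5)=(0 11 8 2 5)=[11, 1, 5, 3, 4, 0, 6, 7, 2, 9, 10, 8]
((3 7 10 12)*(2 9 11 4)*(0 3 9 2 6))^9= (12)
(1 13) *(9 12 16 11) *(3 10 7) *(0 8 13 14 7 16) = (0 8 13 1 14 7 3 10 16 11 9 12) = [8, 14, 2, 10, 4, 5, 6, 3, 13, 12, 16, 9, 0, 1, 7, 15, 11]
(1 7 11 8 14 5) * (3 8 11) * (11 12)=(1 7 3 8 14 5)(11 12)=[0, 7, 2, 8, 4, 1, 6, 3, 14, 9, 10, 12, 11, 13, 5]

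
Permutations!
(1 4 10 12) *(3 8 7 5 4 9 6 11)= (1 9 6 11 3 8 7 5 4 10 12)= [0, 9, 2, 8, 10, 4, 11, 5, 7, 6, 12, 3, 1]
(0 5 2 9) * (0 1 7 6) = (0 5 2 9 1 7 6) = [5, 7, 9, 3, 4, 2, 0, 6, 8, 1]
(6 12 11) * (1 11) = (1 11 6 12) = [0, 11, 2, 3, 4, 5, 12, 7, 8, 9, 10, 6, 1]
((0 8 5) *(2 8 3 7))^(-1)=(0 5 8 2 7 3)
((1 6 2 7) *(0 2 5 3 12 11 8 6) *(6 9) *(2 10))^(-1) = (0 1 7 2 10)(3 5 6 9 8 11 12)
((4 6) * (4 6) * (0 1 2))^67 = (6)(0 1 2)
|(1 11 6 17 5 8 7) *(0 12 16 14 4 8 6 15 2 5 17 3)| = 14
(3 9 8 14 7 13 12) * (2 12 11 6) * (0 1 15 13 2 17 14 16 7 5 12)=[1, 15, 0, 9, 4, 12, 17, 2, 16, 8, 10, 6, 3, 11, 5, 13, 7, 14]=(0 1 15 13 11 6 17 14 5 12 3 9 8 16 7 2)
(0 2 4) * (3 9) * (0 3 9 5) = [2, 1, 4, 5, 3, 0, 6, 7, 8, 9] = (9)(0 2 4 3 5)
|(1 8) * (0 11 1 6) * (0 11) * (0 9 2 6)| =|(0 9 2 6 11 1 8)| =7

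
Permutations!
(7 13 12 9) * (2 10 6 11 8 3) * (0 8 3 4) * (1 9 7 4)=[8, 9, 10, 2, 0, 5, 11, 13, 1, 4, 6, 3, 7, 12]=(0 8 1 9 4)(2 10 6 11 3)(7 13 12)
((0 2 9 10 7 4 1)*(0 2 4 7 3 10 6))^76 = ((0 4 1 2 9 6)(3 10))^76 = (10)(0 9 1)(2 4 6)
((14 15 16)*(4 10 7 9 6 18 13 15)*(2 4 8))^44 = ((2 4 10 7 9 6 18 13 15 16 14 8))^44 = (2 15 9)(4 16 6)(7 8 13)(10 14 18)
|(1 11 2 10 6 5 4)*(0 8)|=14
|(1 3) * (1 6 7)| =|(1 3 6 7)| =4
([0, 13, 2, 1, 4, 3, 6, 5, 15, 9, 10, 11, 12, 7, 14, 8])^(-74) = (15)(1 13 7 5 3)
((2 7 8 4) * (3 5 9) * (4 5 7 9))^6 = (2 4 5 8 7 3 9)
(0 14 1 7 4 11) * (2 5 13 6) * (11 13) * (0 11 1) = (0 14)(1 7 4 13 6 2 5) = [14, 7, 5, 3, 13, 1, 2, 4, 8, 9, 10, 11, 12, 6, 0]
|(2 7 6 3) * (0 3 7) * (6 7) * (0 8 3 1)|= |(0 1)(2 8 3)|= 6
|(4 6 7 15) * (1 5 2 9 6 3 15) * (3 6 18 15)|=|(1 5 2 9 18 15 4 6 7)|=9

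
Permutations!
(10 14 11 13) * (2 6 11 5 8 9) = (2 6 11 13 10 14 5 8 9) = [0, 1, 6, 3, 4, 8, 11, 7, 9, 2, 14, 13, 12, 10, 5]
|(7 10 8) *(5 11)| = |(5 11)(7 10 8)| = 6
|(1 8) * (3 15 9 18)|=4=|(1 8)(3 15 9 18)|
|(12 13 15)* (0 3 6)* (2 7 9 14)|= |(0 3 6)(2 7 9 14)(12 13 15)|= 12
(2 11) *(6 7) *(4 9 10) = (2 11)(4 9 10)(6 7) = [0, 1, 11, 3, 9, 5, 7, 6, 8, 10, 4, 2]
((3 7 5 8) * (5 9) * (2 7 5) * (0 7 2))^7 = ((0 7 9)(3 5 8))^7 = (0 7 9)(3 5 8)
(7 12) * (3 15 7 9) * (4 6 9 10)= (3 15 7 12 10 4 6 9)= [0, 1, 2, 15, 6, 5, 9, 12, 8, 3, 4, 11, 10, 13, 14, 7]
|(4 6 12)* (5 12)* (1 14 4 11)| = 7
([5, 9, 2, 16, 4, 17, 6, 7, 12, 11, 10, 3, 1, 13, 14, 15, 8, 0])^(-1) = (0 17 5)(1 12 8 16 3 11 9)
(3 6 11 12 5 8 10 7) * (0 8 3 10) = [8, 1, 2, 6, 4, 3, 11, 10, 0, 9, 7, 12, 5] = (0 8)(3 6 11 12 5)(7 10)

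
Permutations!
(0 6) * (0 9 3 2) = [6, 1, 0, 2, 4, 5, 9, 7, 8, 3] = (0 6 9 3 2)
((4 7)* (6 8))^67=((4 7)(6 8))^67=(4 7)(6 8)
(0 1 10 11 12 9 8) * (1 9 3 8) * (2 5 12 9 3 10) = (0 3 8)(1 2 5 12 10 11 9) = [3, 2, 5, 8, 4, 12, 6, 7, 0, 1, 11, 9, 10]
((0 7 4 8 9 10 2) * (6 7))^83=(0 4 10 6 8 2 7 9)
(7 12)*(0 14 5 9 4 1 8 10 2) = [14, 8, 0, 3, 1, 9, 6, 12, 10, 4, 2, 11, 7, 13, 5] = (0 14 5 9 4 1 8 10 2)(7 12)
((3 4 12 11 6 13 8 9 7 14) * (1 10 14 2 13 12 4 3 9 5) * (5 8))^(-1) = (1 5 13 2 7 9 14 10)(6 11 12)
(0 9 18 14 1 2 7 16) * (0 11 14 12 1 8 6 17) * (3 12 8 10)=[9, 2, 7, 12, 4, 5, 17, 16, 6, 18, 3, 14, 1, 13, 10, 15, 11, 0, 8]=(0 9 18 8 6 17)(1 2 7 16 11 14 10 3 12)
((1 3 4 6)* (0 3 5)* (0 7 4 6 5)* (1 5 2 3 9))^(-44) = (0 9 1)(2 7 6)(3 4 5)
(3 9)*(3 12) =(3 9 12) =[0, 1, 2, 9, 4, 5, 6, 7, 8, 12, 10, 11, 3]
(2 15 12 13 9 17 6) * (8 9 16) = (2 15 12 13 16 8 9 17 6) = [0, 1, 15, 3, 4, 5, 2, 7, 9, 17, 10, 11, 13, 16, 14, 12, 8, 6]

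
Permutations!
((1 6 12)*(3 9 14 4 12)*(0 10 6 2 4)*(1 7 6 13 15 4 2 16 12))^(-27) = ((0 10 13 15 4 1 16 12 7 6 3 9 14))^(-27) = (0 14 9 3 6 7 12 16 1 4 15 13 10)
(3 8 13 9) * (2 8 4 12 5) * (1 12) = (1 12 5 2 8 13 9 3 4) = [0, 12, 8, 4, 1, 2, 6, 7, 13, 3, 10, 11, 5, 9]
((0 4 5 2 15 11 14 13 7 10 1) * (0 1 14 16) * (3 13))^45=(0 2 16 5 11 4 15)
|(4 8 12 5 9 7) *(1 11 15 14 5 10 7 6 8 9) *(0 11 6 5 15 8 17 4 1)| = 12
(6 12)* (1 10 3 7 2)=(1 10 3 7 2)(6 12)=[0, 10, 1, 7, 4, 5, 12, 2, 8, 9, 3, 11, 6]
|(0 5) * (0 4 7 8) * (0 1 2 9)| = 8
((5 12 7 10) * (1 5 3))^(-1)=((1 5 12 7 10 3))^(-1)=(1 3 10 7 12 5)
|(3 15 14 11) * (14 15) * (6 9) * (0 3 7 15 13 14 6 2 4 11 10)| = |(0 3 6 9 2 4 11 7 15 13 14 10)| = 12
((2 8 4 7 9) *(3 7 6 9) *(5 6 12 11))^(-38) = (2 4 11 6)(5 9 8 12)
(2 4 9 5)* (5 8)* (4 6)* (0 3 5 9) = (0 3 5 2 6 4)(8 9) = [3, 1, 6, 5, 0, 2, 4, 7, 9, 8]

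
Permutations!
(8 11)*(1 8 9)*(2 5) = (1 8 11 9)(2 5) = [0, 8, 5, 3, 4, 2, 6, 7, 11, 1, 10, 9]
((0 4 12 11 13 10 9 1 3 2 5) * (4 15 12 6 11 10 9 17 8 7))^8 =(0 6)(1 17)(2 7)(3 8)(4 5)(9 10)(11 15)(12 13)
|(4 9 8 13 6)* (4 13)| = |(4 9 8)(6 13)| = 6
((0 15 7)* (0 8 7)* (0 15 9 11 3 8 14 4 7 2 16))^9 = (0 11 8 16 9 3 2) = ((0 9 11 3 8 2 16)(4 7 14))^9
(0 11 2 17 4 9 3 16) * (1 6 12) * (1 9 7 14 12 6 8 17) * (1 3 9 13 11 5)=(0 5 1 8 17 4 7 14 12 13 11 2 3 16)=[5, 8, 3, 16, 7, 1, 6, 14, 17, 9, 10, 2, 13, 11, 12, 15, 0, 4]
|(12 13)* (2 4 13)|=|(2 4 13 12)|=4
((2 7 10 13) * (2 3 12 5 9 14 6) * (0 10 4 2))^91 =((0 10 13 3 12 5 9 14 6)(2 7 4))^91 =(0 10 13 3 12 5 9 14 6)(2 7 4)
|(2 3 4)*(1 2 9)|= 5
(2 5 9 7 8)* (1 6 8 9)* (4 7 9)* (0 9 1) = (0 9 1 6 8 2 5)(4 7) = [9, 6, 5, 3, 7, 0, 8, 4, 2, 1]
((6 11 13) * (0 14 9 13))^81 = ((0 14 9 13 6 11))^81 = (0 13)(6 14)(9 11)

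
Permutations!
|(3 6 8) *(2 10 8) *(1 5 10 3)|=|(1 5 10 8)(2 3 6)|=12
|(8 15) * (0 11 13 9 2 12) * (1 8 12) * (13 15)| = |(0 11 15 12)(1 8 13 9 2)| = 20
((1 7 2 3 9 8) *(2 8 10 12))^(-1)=(1 8 7)(2 12 10 9 3)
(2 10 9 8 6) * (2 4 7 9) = [0, 1, 10, 3, 7, 5, 4, 9, 6, 8, 2] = (2 10)(4 7 9 8 6)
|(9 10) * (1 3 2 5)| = 4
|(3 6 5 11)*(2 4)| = 4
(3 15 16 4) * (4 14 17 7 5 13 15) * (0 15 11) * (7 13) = (0 15 16 14 17 13 11)(3 4)(5 7) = [15, 1, 2, 4, 3, 7, 6, 5, 8, 9, 10, 0, 12, 11, 17, 16, 14, 13]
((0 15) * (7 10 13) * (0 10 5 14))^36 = ((0 15 10 13 7 5 14))^36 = (0 15 10 13 7 5 14)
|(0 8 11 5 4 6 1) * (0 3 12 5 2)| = 12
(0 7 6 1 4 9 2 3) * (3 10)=(0 7 6 1 4 9 2 10 3)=[7, 4, 10, 0, 9, 5, 1, 6, 8, 2, 3]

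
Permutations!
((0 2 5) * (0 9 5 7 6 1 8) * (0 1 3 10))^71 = ((0 2 7 6 3 10)(1 8)(5 9))^71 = (0 10 3 6 7 2)(1 8)(5 9)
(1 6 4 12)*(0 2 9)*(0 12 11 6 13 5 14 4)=(0 2 9 12 1 13 5 14 4 11 6)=[2, 13, 9, 3, 11, 14, 0, 7, 8, 12, 10, 6, 1, 5, 4]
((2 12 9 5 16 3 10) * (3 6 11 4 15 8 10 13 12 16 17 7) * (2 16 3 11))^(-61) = ((2 3 13 12 9 5 17 7 11 4 15 8 10 16 6))^(-61) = (2 6 16 10 8 15 4 11 7 17 5 9 12 13 3)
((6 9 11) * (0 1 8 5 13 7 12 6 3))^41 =((0 1 8 5 13 7 12 6 9 11 3))^41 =(0 9 7 8 3 6 13 1 11 12 5)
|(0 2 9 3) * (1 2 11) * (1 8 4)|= |(0 11 8 4 1 2 9 3)|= 8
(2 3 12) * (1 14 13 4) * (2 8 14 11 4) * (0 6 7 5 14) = (0 6 7 5 14 13 2 3 12 8)(1 11 4) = [6, 11, 3, 12, 1, 14, 7, 5, 0, 9, 10, 4, 8, 2, 13]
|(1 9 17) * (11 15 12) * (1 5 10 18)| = |(1 9 17 5 10 18)(11 15 12)| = 6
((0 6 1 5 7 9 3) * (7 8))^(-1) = (0 3 9 7 8 5 1 6)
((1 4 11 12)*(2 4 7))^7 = ((1 7 2 4 11 12))^7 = (1 7 2 4 11 12)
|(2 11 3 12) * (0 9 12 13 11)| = |(0 9 12 2)(3 13 11)| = 12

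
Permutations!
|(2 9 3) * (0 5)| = 6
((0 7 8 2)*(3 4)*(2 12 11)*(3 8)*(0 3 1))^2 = (0 1 7)(2 4 12)(3 8 11)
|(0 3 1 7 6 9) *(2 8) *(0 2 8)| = |(0 3 1 7 6 9 2)| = 7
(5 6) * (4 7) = (4 7)(5 6) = [0, 1, 2, 3, 7, 6, 5, 4]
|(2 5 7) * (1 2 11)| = |(1 2 5 7 11)| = 5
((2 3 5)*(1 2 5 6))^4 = ((1 2 3 6))^4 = (6)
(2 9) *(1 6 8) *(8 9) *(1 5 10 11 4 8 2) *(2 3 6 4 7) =(1 4 8 5 10 11 7 2 3 6 9) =[0, 4, 3, 6, 8, 10, 9, 2, 5, 1, 11, 7]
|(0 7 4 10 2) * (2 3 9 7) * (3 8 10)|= 4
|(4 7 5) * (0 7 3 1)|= 6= |(0 7 5 4 3 1)|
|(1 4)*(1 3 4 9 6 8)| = 4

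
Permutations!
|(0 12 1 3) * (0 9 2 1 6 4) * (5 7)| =4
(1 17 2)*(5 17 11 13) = (1 11 13 5 17 2) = [0, 11, 1, 3, 4, 17, 6, 7, 8, 9, 10, 13, 12, 5, 14, 15, 16, 2]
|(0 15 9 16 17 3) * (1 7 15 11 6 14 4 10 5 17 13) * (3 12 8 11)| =|(0 3)(1 7 15 9 16 13)(4 10 5 17 12 8 11 6 14)| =18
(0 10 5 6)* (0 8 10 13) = (0 13)(5 6 8 10) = [13, 1, 2, 3, 4, 6, 8, 7, 10, 9, 5, 11, 12, 0]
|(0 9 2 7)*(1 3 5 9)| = 7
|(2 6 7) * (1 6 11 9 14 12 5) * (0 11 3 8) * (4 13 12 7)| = |(0 11 9 14 7 2 3 8)(1 6 4 13 12 5)| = 24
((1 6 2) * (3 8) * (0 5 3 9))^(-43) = (0 3 9 5 8)(1 2 6)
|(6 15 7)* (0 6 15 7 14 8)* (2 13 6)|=8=|(0 2 13 6 7 15 14 8)|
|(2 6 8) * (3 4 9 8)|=|(2 6 3 4 9 8)|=6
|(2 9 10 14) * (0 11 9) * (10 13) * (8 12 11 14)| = 6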